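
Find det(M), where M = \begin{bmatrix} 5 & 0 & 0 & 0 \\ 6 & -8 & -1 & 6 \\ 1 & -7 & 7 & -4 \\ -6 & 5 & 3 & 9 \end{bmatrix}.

det(M) = -4895

Expand along row 1 (it has 3 zeros):
  + (5) · M_11   where M_11 = det([-8 -1 6; -7 7 -4; 5 3 9]) = -979
det = (+1)·(5)·(-979) = -4895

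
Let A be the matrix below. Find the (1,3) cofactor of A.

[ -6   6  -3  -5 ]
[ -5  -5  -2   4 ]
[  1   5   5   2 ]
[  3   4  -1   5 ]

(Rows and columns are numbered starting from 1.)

Delete row 1 and column 3; the remaining 3×3 submatrix is [-5 -5 4; 1 5 2; 3 4 5].
Its determinant is -134.
The cofactor carries sign (−1)^(1+3) = +1, so C_{1,3} = +(-134) = -134.

The cofactor is -134.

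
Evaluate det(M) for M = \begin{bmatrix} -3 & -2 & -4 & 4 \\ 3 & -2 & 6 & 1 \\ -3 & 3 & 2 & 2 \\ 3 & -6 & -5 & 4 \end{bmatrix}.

Expand along row 1:
  + (-3) · M_11   where M_11 = det([-2 6 1; 3 2 2; -6 -5 4]) = -183
  − (-2) · M_12   where M_12 = det([3 6 1; -3 2 2; 3 -5 4]) = 171
  + (-4) · M_13   where M_13 = det([3 -2 1; -3 3 2; 3 -6 4]) = 45
  − (4) · M_14   where M_14 = det([3 -2 6; -3 3 2; 3 -6 -5]) = 63
det = (+1)·(-3)·(-183) + (-1)·(-2)·(171) + (+1)·(-4)·(45) + (-1)·(4)·(63) = 459

459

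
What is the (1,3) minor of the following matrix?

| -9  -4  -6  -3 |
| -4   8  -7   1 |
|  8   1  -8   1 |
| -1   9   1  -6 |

Delete row 1 and column 3; the remaining 3×3 submatrix is [-4 8 1; 8 1 1; -1 9 -6].
Its determinant is 509.

509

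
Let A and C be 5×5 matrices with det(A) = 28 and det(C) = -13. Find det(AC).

det(AC) = det(A)·det(C) = (28)·(-13) = -364

The determinant is -364.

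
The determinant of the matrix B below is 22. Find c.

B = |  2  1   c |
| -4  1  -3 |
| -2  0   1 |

c = 5

Expanding along the row containing c, det(B) is linear in c: det(B) = (2)·c + (12).
Set (2)·c + (12) = 22  ⇒  (2)·c = 10  ⇒  c = 5.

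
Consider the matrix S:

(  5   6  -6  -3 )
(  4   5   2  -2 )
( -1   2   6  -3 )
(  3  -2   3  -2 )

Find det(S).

Expand along row 1:
  + (5) · M_11   where M_11 = det([5 2 -2; 2 6 -3; -2 3 -2]) = -31
  − (6) · M_12   where M_12 = det([4 2 -2; -1 6 -3; 3 3 -2]) = 8
  + (-6) · M_13   where M_13 = det([4 5 -2; -1 2 -3; 3 -2 -2]) = -87
  − (-3) · M_14   where M_14 = det([4 5 2; -1 2 6; 3 -2 3]) = 169
det = (+1)·(5)·(-31) + (-1)·(6)·(8) + (+1)·(-6)·(-87) + (-1)·(-3)·(169) = 826

det(S) = 826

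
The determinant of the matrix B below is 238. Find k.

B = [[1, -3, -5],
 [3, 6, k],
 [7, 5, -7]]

Expanding along the column containing k, det(B) is linear in k: det(B) = (-26)·k + (30).
Set (-26)·k + (30) = 238  ⇒  (-26)·k = 208  ⇒  k = -8.

-8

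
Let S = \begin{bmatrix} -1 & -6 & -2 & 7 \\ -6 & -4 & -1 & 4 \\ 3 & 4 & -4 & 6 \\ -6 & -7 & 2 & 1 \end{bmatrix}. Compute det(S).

det(S) = 249

Expand along row 1:
  + (-1) · M_11   where M_11 = det([-4 -1 4; 4 -4 6; -7 2 1]) = 30
  − (-6) · M_12   where M_12 = det([-6 -1 4; 3 -4 6; -6 2 1]) = 63
  + (-2) · M_13   where M_13 = det([-6 -4 4; 3 4 6; -6 -7 1]) = -108
  − (7) · M_14   where M_14 = det([-6 -4 -1; 3 4 -4; -6 -7 2]) = 45
det = (+1)·(-1)·(30) + (-1)·(-6)·(63) + (+1)·(-2)·(-108) + (-1)·(7)·(45) = 249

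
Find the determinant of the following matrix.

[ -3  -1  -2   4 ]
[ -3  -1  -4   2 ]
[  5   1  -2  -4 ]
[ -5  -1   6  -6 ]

The determinant is -56.

Expand along row 1:
  + (-3) · M_11   where M_11 = det([-1 -4 2; 1 -2 -4; -1 6 -6]) = -68
  − (-1) · M_12   where M_12 = det([-3 -4 2; 5 -2 -4; -5 6 -6]) = -268
  + (-2) · M_13   where M_13 = det([-3 -1 2; 5 1 -4; -5 -1 -6]) = -20
  − (4) · M_14   where M_14 = det([-3 -1 -4; 5 1 -2; -5 -1 6]) = 8
det = (+1)·(-3)·(-68) + (-1)·(-1)·(-268) + (+1)·(-2)·(-20) + (-1)·(4)·(8) = -56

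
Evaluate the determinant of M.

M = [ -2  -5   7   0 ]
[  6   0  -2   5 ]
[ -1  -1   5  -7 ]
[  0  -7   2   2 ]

Expand along row 1 (it has 1 zero):
  + (-2) · M_11   where M_11 = det([0 -2 5; -1 5 -7; -7 2 2]) = 63
  − (-5) · M_12   where M_12 = det([6 -2 5; -1 5 -7; 0 2 2]) = 130
  + (7) · M_13   where M_13 = det([6 0 5; -1 -1 -7; 0 -7 2]) = -271
det = (+1)·(-2)·(63) + (-1)·(-5)·(130) + (+1)·(7)·(-271) = -1373

|M| = -1373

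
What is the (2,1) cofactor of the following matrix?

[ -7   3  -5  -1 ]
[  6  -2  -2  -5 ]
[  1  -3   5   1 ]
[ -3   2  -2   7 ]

Delete row 2 and column 1; the remaining 3×3 submatrix is [3 -5 -1; -3 5 1; 2 -2 7].
Its determinant is 0.
The cofactor carries sign (−1)^(2+1) = −1, so C_{2,1} = −(0) = 0.

0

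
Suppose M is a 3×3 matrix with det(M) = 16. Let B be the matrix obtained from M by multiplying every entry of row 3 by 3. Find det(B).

det(B) = 48

Scaling one row by 3 multiplies the determinant by 3.
det(B) = (3)·(16) = 48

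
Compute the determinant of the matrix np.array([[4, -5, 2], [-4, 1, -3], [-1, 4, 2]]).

Expand along row 1:
  + 4 · |1 -3; 4 2| = 4·(2 − (-12)) = 56
  − (-5) · |-4 -3; -1 2| = −(-5)·(-8 − 3) = -55
  + 2 · |-4 1; -1 4| = 2·(-16 − (-1)) = -30
Sum: (56) + (-55) + (-30) = -29

The determinant is -29.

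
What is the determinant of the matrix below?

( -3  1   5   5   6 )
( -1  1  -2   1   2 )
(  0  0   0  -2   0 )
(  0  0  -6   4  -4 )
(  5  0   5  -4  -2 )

The determinant is -168.

Expand along row 3 (it has 4 zeros):
  − (-2) · M_34   where M_34 = det([-3 1 5 6; -1 1 -2 2; 0 0 -6 -4; 5 0 5 -2]) = -84
det = (-1)·(-2)·(-84) = -168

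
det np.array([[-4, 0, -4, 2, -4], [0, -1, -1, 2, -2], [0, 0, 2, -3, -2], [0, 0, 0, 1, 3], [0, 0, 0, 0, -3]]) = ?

The matrix is upper triangular, so the determinant is the product of the diagonal entries:
det = (-4) · (-1) · (2) · (1) · (-3) = -24

The determinant is -24.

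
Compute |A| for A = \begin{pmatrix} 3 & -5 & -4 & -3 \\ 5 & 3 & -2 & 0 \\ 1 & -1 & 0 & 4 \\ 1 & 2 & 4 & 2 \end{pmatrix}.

Expand along row 2 (it has 1 zero):
  − (5) · M_21   where M_21 = det([-5 -4 -3; -1 0 4; 2 4 2]) = 52
  + (3) · M_22   where M_22 = det([3 -4 -3; 1 0 4; 1 4 2]) = -68
  − (-2) · M_23   where M_23 = det([3 -5 -3; 1 -1 4; 1 2 2]) = -49
det = (-1)·(5)·(52) + (+1)·(3)·(-68) + (-1)·(-2)·(-49) = -562

|A| = -562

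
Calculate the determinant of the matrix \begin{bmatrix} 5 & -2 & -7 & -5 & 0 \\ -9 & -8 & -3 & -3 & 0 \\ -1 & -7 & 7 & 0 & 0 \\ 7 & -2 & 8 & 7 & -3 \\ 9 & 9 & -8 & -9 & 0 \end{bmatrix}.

Expand along column 5 (it has 4 zeros):
  − (-3) · M_45   where M_45 = det([5 -2 -7 -5; -9 -8 -3 -3; -1 -7 7 0; 9 9 -8 -9]) = 6992
det = (-1)·(-3)·(6992) = 20976

The determinant is 20976.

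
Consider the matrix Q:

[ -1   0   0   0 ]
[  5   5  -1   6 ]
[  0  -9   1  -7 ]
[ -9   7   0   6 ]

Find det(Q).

Expand along row 1 (it has 3 zeros):
  + (-1) · M_11   where M_11 = det([5 -1 6; -9 1 -7; 7 0 6]) = -17
det = (+1)·(-1)·(-17) = 17

17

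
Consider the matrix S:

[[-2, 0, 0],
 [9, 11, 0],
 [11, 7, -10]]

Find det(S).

det(S) = 220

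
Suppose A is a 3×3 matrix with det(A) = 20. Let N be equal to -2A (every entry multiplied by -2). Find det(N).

For a 3×3 matrix, det(-2A) = (-2)^3·det(A) = -8·det(A).
det(N) = (-8)·(20) = -160

The determinant is -160.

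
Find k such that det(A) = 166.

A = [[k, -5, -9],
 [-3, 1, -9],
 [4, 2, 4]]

Expanding along the row containing k, det(A) is linear in k: det(A) = (22)·k + (210).
Set (22)·k + (210) = 166  ⇒  (22)·k = -44  ⇒  k = -2.

k = -2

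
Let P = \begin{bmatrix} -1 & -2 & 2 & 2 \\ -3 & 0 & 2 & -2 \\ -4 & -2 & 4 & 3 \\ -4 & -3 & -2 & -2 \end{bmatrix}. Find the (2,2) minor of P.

Delete row 2 and column 2; the remaining 3×3 submatrix is [-1 2 2; -4 4 3; -4 -2 -2].
Its determinant is 10.

10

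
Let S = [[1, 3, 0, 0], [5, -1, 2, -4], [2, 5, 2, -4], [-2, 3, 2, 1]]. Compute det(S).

Expand along row 1 (it has 2 zeros):
  + (1) · M_11   where M_11 = det([-1 2 -4; 5 2 -4; 3 2 1]) = -60
  − (3) · M_12   where M_12 = det([5 2 -4; 2 2 -4; -2 2 1]) = 30
det = (+1)·(1)·(-60) + (-1)·(3)·(30) = -150

The determinant is -150.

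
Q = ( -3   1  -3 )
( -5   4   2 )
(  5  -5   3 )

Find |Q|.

Expand along column 1:
  + (-3) · |4 2; -5 3| = (-3)·(12 − (-10)) = -66
  − (-5) · |1 -3; -5 3| = −(-5)·(3 − 15) = -60
  + 5 · |1 -3; 4 2| = 5·(2 − (-12)) = 70
Sum: (-66) + (-60) + (70) = -56

The determinant is -56.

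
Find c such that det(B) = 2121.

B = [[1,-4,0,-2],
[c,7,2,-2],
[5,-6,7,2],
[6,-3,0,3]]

8

Expanding along the column containing c, det(B) is linear in c: det(B) = (126)·c + (1113).
Set (126)·c + (1113) = 2121  ⇒  (126)·c = 1008  ⇒  c = 8.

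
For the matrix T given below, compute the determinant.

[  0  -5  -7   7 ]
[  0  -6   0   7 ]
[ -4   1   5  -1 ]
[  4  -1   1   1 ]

168

Expand along row 2 (it has 2 zeros):
  + (-6) · M_22   where M_22 = det([0 -7 7; -4 5 -1; 4 1 1]) = -168
  + (7) · M_24   where M_24 = det([0 -5 -7; -4 1 5; 4 -1 1]) = -120
det = (+1)·(-6)·(-168) + (+1)·(7)·(-120) = 168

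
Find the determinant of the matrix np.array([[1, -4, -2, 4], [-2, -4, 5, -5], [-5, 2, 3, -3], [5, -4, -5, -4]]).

Expand along row 1:
  + (1) · M_11   where M_11 = det([-4 5 -5; 2 3 -3; -4 -5 -4]) = 198
  − (-4) · M_12   where M_12 = det([-2 5 -5; -5 3 -3; 5 -5 -4]) = -171
  + (-2) · M_13   where M_13 = det([-2 -4 -5; -5 2 -3; 5 -4 -4]) = 130
  − (4) · M_14   where M_14 = det([-2 -4 5; -5 2 3; 5 -4 -5]) = 86
det = (+1)·(1)·(198) + (-1)·(-4)·(-171) + (+1)·(-2)·(130) + (-1)·(4)·(86) = -1090

-1090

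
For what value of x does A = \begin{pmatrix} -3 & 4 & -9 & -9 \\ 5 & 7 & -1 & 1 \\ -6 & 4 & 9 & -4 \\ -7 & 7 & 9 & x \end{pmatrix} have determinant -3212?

x = -3

Expanding along the column containing x, det(A) is linear in x: det(A) = (-915)·x + (-5957).
Set (-915)·x + (-5957) = -3212  ⇒  (-915)·x = 2745  ⇒  x = -3.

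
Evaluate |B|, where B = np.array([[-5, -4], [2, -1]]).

det(B) = (-5)·(-1) − (-4)·2 = 5 − (-8) = 13

det(B) = 13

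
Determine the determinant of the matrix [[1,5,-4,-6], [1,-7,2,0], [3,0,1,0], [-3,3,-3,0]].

-162

Expand along column 4 (it has 3 zeros):
  − (-6) · M_14   where M_14 = det([1 -7 2; 3 0 1; -3 3 -3]) = -27
det = (-1)·(-6)·(-27) = -162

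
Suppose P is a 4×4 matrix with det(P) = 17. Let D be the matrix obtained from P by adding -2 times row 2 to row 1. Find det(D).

Adding a multiple of one row to another leaves the determinant unchanged.
det(D) = (1)·(17) = 17

|D| = 17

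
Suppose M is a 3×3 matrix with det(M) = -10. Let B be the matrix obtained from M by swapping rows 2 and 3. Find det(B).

Swapping two rows multiplies the determinant by −1.
det(B) = (-1)·(-10) = 10

10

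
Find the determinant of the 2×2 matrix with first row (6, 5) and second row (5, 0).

-25

det = 6·0 − 5·5 = 0 − 25 = -25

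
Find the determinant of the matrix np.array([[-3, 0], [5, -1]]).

det = (-3)·(-1) − 0·5 = 3 − 0 = 3

3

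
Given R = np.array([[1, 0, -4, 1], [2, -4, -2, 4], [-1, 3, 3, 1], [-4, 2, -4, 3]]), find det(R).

-350

Expand along row 1 (it has 1 zero):
  + (1) · M_11   where M_11 = det([-4 -2 4; 3 3 1; 2 -4 3]) = -110
  + (-4) · M_13   where M_13 = det([2 -4 4; -1 3 1; -4 2 3]) = 58
  − (1) · M_14   where M_14 = det([2 -4 -2; -1 3 3; -4 2 -4]) = 8
det = (+1)·(1)·(-110) + (+1)·(-4)·(58) + (-1)·(1)·(8) = -350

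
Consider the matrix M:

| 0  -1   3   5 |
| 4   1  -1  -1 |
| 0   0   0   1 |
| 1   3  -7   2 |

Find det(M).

det(M) = -6

Expand along row 3 (it has 3 zeros):
  − (1) · M_34   where M_34 = det([0 -1 3; 4 1 -1; 1 3 -7]) = 6
det = (-1)·(1)·(6) = -6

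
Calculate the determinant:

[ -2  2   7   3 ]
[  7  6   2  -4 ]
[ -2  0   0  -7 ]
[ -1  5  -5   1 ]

The determinant is 3707.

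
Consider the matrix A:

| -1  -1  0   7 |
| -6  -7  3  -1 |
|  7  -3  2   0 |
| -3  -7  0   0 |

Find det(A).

Expand along row 4 (it has 2 zeros):
  − (-3) · M_41   where M_41 = det([-1 0 7; -7 3 -1; -3 2 0]) = -37
  + (-7) · M_42   where M_42 = det([-1 0 7; -6 3 -1; 7 2 0]) = -233
det = (-1)·(-3)·(-37) + (+1)·(-7)·(-233) = 1520

1520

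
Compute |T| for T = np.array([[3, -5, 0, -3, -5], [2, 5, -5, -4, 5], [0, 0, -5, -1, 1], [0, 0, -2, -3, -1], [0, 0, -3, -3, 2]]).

875

T is block upper-triangular with a 2×2 block and a 3×3 block on the diagonal, so its determinant equals the product of the determinants of the diagonal blocks.
det of the 2×2 block = 25
det of the 3×3 block = 35
det = (25)·(35) = 875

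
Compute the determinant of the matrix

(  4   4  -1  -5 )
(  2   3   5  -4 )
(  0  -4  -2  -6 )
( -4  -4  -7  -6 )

Expand along row 3 (it has 1 zero):
  − (-4) · M_32   where M_32 = det([4 -1 -5; 2 5 -4; -4 -7 -6]) = -290
  + (-2) · M_33   where M_33 = det([4 4 -5; 2 3 -4; -4 -4 -6]) = -44
  − (-6) · M_34   where M_34 = det([4 4 -1; 2 3 5; -4 -4 -7]) = -32
det = (-1)·(-4)·(-290) + (+1)·(-2)·(-44) + (-1)·(-6)·(-32) = -1264

-1264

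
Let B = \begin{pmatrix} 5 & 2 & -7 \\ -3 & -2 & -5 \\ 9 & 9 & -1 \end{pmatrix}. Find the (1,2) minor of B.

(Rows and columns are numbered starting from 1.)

Delete row 1 and column 2; the remaining 2×2 submatrix is [-3 -5; 9 -1].
Its determinant is (-3)·(-1) − (-5)·9 = 48.

The minor is 48.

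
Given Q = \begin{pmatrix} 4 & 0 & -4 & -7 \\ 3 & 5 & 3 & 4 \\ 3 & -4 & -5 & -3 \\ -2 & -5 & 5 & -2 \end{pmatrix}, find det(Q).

det(Q) = -1527

Expand along row 1 (it has 1 zero):
  + (4) · M_11   where M_11 = det([5 3 4; -4 -5 -3; -5 5 -2]) = -34
  + (-4) · M_13   where M_13 = det([3 5 4; 3 -4 -3; -2 -5 -2]) = -53
  − (-7) · M_14   where M_14 = det([3 5 3; 3 -4 -5; -2 -5 5]) = -229
det = (+1)·(4)·(-34) + (+1)·(-4)·(-53) + (-1)·(-7)·(-229) = -1527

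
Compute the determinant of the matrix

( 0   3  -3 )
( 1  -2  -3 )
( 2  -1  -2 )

-21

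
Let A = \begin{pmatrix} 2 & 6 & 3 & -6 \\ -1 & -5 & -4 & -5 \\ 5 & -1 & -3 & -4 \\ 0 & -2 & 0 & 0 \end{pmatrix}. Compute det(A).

446

Expand along row 4 (it has 3 zeros):
  + (-2) · M_42   where M_42 = det([2 3 -6; -1 -4 -5; 5 -3 -4]) = -223
det = (+1)·(-2)·(-223) = 446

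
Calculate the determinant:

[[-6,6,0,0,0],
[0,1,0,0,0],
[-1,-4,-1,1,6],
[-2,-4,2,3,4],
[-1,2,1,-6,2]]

The matrix is block lower-triangular with a 2×2 block and a 3×3 block on the diagonal, so its determinant equals the product of the determinants of the diagonal blocks.
det of the 2×2 block = -6
det of the 3×3 block = -120
det = (-6)·(-120) = 720

720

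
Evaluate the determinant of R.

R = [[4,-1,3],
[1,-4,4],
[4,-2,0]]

Expand along column 3:
  + 3 · |1 -4; 4 -2| = 3·(-2 − (-16)) = 42
  − 4 · |4 -1; 4 -2| = −4·(-8 − (-4)) = 16
Sum: (42) + (16) = 58

The determinant is 58.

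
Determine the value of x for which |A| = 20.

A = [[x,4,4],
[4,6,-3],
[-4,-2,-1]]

x = 9

Expanding along the column containing x, det(A) is linear in x: det(A) = (-12)·x + (128).
Set (-12)·x + (128) = 20  ⇒  (-12)·x = -108  ⇒  x = 9.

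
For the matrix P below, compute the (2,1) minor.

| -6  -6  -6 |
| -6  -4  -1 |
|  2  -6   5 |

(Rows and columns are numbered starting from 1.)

Delete row 2 and column 1; the remaining 2×2 submatrix is [-6 -6; -6 5].
Its determinant is (-6)·5 − (-6)·(-6) = -66.

-66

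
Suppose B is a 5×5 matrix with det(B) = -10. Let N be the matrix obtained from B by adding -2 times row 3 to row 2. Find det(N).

Adding a multiple of one row to another leaves the determinant unchanged.
det(N) = (1)·(-10) = -10

|N| = -10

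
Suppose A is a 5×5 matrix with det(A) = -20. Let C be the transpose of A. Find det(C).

det(Aᵀ) = det(A).
det(C) = (1)·(-20) = -20

-20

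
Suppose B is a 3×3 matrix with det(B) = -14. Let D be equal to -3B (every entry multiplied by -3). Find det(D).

|D| = 378

For a 3×3 matrix, det(-3B) = (-3)^3·det(B) = -27·det(B).
det(D) = (-27)·(-14) = 378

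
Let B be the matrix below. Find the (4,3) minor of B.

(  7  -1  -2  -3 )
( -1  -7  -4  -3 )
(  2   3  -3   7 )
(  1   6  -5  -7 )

Delete row 4 and column 3; the remaining 3×3 submatrix is [7 -1 -3; -1 -7 -3; 2 3 7].
Its determinant is -314.

-314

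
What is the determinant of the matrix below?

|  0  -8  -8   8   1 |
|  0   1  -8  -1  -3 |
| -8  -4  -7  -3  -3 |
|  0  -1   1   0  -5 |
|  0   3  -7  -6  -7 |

The determinant is 7984.

Expand along column 1 (it has 4 zeros):
  + (-8) · M_31   where M_31 = det([-8 -8 8 1; 1 -8 -1 -3; -1 1 0 -5; 3 -7 -6 -7]) = -998
det = (+1)·(-8)·(-998) = 7984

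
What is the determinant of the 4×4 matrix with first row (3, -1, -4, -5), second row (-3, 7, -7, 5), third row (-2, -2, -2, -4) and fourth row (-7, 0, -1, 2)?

-266

Expand along row 4 (it has 1 zero):
  − (-7) · M_41   where M_41 = det([-1 -4 -5; 7 -7 5; -2 -2 -4]) = 30
  − (-1) · M_43   where M_43 = det([3 -1 -5; -3 7 5; -2 -2 -4]) = -132
  + (2) · M_44   where M_44 = det([3 -1 -4; -3 7 -7; -2 -2 -2]) = -172
det = (-1)·(-7)·(30) + (-1)·(-1)·(-132) + (+1)·(2)·(-172) = -266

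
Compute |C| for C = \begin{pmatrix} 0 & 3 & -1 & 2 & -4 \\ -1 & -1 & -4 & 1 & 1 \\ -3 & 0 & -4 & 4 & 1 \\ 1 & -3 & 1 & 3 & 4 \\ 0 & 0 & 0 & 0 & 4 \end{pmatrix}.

det(C) = 668

Expand along row 5 (it has 4 zeros):
  + (4) · M_55   where M_55 = det([0 3 -1 2; -1 -1 -4 1; -3 0 -4 4; 1 -3 1 3]) = 167
det = (+1)·(4)·(167) = 668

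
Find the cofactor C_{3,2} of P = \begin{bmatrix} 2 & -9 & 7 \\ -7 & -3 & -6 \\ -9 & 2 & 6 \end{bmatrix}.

Delete row 3 and column 2; the remaining 2×2 submatrix is [2 7; -7 -6].
Its determinant is 2·(-6) − 7·(-7) = 37.
The cofactor carries sign (−1)^(3+2) = −1, so C_{3,2} = −(37) = -37.

The cofactor is -37.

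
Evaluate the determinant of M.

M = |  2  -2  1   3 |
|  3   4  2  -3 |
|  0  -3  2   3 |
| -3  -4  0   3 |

det(M) = 6

Expand along row 3 (it has 1 zero):
  − (-3) · M_32   where M_32 = det([2 1 3; 3 2 -3; -3 0 3]) = 30
  + (2) · M_33   where M_33 = det([2 -2 3; 3 4 -3; -3 -4 3]) = 0
  − (3) · M_34   where M_34 = det([2 -2 1; 3 4 2; -3 -4 0]) = 28
det = (-1)·(-3)·(30) + (+1)·(2)·(0) + (-1)·(3)·(28) = 6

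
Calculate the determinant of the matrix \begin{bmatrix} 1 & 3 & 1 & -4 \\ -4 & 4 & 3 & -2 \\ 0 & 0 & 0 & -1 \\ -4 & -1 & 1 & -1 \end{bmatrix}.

The determinant is 3.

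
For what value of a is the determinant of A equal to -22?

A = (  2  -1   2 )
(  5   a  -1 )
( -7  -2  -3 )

a = 3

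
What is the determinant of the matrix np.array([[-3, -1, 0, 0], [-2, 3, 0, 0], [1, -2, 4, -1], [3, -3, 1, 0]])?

The matrix is block lower-triangular with a 2×2 block and a 2×2 block on the diagonal, so its determinant equals the product of the determinants of the diagonal blocks.
det of the 2×2 block = -11
det of the 2×2 block = 1
det = (-11)·(1) = -11

The determinant is -11.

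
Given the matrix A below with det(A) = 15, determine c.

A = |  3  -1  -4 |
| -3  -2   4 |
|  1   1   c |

Expanding along the column containing c, det(A) is linear in c: det(A) = (-9)·c + (-12).
Set (-9)·c + (-12) = 15  ⇒  (-9)·c = 27  ⇒  c = -3.

-3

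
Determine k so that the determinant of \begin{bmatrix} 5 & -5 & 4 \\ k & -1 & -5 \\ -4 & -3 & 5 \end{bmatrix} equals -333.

k = -9

Expanding along the row containing k, det(B) is linear in k: det(B) = (13)·k + (-216).
Set (13)·k + (-216) = -333  ⇒  (13)·k = -117  ⇒  k = -9.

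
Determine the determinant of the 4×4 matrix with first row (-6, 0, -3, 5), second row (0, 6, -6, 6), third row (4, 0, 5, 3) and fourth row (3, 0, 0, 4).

The determinant is -1044.

Expand along column 2 (it has 3 zeros):
  + (6) · M_22   where M_22 = det([-6 -3 5; 4 5 3; 3 0 4]) = -174
det = (+1)·(6)·(-174) = -1044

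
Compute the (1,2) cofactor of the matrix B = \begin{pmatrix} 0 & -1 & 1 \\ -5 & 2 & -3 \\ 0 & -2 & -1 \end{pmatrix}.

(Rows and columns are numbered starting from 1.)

-5

Delete row 1 and column 2; the remaining 2×2 submatrix is [-5 -3; 0 -1].
Its determinant is (-5)·(-1) − (-3)·0 = 5.
The cofactor carries sign (−1)^(1+2) = −1, so C_{1,2} = −(5) = -5.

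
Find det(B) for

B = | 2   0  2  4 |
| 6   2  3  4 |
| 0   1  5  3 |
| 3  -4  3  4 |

Expand along row 1 (it has 1 zero):
  + (2) · M_11   where M_11 = det([2 3 4; 1 5 3; -4 3 4]) = 66
  + (2) · M_13   where M_13 = det([6 2 4; 0 1 3; 3 -4 4]) = 102
  − (4) · M_14   where M_14 = det([6 2 3; 0 1 5; 3 -4 3]) = 159
det = (+1)·(2)·(66) + (+1)·(2)·(102) + (-1)·(4)·(159) = -300

The determinant is -300.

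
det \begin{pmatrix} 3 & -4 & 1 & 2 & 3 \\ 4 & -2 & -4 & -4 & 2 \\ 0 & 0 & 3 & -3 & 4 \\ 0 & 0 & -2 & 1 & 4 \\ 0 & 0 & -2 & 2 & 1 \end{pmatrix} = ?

-110

The matrix is block upper-triangular with a 2×2 block and a 3×3 block on the diagonal, so its determinant equals the product of the determinants of the diagonal blocks.
det of the 2×2 block = 10
det of the 3×3 block = -11
det = (10)·(-11) = -110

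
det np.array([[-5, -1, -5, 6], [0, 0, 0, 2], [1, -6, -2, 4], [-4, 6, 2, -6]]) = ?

Expand along row 2 (it has 3 zeros):
  + (2) · M_24   where M_24 = det([-5 -1 -5; 1 -6 -2; -4 6 2]) = 84
det = (+1)·(2)·(84) = 168

The determinant is 168.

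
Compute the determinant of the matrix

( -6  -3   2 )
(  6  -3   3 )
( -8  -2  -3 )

The determinant is -144.

Expand along column 1:
  + (-6) · |-3 3; -2 -3| = (-6)·(9 − (-6)) = -90
  − 6 · |-3 2; -2 -3| = −6·(9 − (-4)) = -78
  + (-8) · |-3 2; -3 3| = (-8)·(-9 − (-6)) = 24
Sum: (-90) + (-78) + (24) = -144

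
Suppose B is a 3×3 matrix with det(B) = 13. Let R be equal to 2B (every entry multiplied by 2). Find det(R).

For a 3×3 matrix, det(2B) = 2^3·det(B) = 8·det(B).
det(R) = (8)·(13) = 104

det(R) = 104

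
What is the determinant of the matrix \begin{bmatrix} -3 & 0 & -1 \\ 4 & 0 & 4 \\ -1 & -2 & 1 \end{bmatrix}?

The determinant is -16.

Expand along column 2:
  − (-2) · |-3 -1; 4 4| = −(-2)·(-12 − (-4)) = -16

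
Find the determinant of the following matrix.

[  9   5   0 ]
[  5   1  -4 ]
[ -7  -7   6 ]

Expand along row 1:
  + 9 · |1 -4; -7 6| = 9·(6 − 28) = -198
  − 5 · |5 -4; -7 6| = −5·(30 − 28) = -10
Sum: (-198) + (-10) = -208

The determinant is -208.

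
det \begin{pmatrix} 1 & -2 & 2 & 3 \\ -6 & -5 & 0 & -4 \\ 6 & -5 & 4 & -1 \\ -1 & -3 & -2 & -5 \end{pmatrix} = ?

476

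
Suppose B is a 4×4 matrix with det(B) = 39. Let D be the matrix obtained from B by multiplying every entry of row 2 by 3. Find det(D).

|D| = 117

Scaling one row by 3 multiplies the determinant by 3.
det(D) = (3)·(39) = 117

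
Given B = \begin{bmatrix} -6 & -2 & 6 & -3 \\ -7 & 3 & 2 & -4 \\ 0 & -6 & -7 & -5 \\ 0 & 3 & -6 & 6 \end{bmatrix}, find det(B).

Expand along column 1 (it has 2 zeros):
  + (-6) · M_11   where M_11 = det([3 2 -4; -6 -7 -5; 3 -6 6]) = -402
  − (-7) · M_21   where M_21 = det([-2 6 -3; -6 -7 -5; 3 -6 6]) = 99
det = (+1)·(-6)·(-402) + (-1)·(-7)·(99) = 3105

3105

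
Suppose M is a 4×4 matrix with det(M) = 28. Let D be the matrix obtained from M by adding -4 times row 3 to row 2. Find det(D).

Adding a multiple of one row to another leaves the determinant unchanged.
det(D) = (1)·(28) = 28

28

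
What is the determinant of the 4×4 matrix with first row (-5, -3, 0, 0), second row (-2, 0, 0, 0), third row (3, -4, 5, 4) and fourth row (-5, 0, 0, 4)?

-120

The matrix is block lower-triangular with a 2×2 block and a 2×2 block on the diagonal, so its determinant equals the product of the determinants of the diagonal blocks.
det of the 2×2 block = -6
det of the 2×2 block = 20
det = (-6)·(20) = -120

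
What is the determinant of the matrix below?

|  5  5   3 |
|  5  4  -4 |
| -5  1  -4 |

Expand along column 1:
  + 5 · |4 -4; 1 -4| = 5·(-16 − (-4)) = -60
  − 5 · |5 3; 1 -4| = −5·(-20 − 3) = 115
  + (-5) · |5 3; 4 -4| = (-5)·(-20 − 12) = 160
Sum: (-60) + (115) + (160) = 215

215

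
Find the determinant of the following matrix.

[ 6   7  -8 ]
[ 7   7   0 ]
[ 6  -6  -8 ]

Expand along column 3:
  + (-8) · |7 7; 6 -6| = (-8)·(-42 − 42) = 672
  + (-8) · |6 7; 7 7| = (-8)·(42 − 49) = 56
Sum: (672) + (56) = 728

728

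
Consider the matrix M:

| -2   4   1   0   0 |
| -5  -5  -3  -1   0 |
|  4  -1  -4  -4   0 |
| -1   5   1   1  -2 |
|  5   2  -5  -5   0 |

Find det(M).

-260

Expand along column 5 (it has 4 zeros):
  − (-2) · M_45   where M_45 = det([-2 4 1 0; -5 -5 -3 -1; 4 -1 -4 -4; 5 2 -5 -5]) = -130
det = (-1)·(-2)·(-130) = -260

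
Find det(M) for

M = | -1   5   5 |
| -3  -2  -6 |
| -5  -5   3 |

Expand along row 1:
  + (-1) · |-2 -6; -5 3| = (-1)·(-6 − 30) = 36
  − 5 · |-3 -6; -5 3| = −5·(-9 − 30) = 195
  + 5 · |-3 -2; -5 -5| = 5·(15 − 10) = 25
Sum: (36) + (195) + (25) = 256

|M| = 256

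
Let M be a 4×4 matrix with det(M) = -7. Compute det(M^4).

det(M^4) = (det M)^4 = (-7)^4 = 2401

2401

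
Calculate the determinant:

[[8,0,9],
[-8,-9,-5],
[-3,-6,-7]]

The determinant is 453.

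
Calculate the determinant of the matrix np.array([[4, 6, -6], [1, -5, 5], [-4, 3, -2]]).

Expand along column 1:
  + 4 · |-5 5; 3 -2| = 4·(10 − 15) = -20
  − 1 · |6 -6; 3 -2| = −1·(-12 − (-18)) = -6
  + (-4) · |6 -6; -5 5| = (-4)·(30 − 30) = 0
Sum: (-20) + (-6) + (0) = -26

-26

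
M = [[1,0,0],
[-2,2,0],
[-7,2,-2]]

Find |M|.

The determinant is -4.

M is lower triangular, so det(M) is the product of the diagonal entries:
det = (1) · (2) · (-2) = -4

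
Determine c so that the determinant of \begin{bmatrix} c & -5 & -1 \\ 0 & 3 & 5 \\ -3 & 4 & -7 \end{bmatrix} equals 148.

-2

Expanding along the row containing c, det(M) is linear in c: det(M) = (-41)·c + (66).
Set (-41)·c + (66) = 148  ⇒  (-41)·c = 82  ⇒  c = -2.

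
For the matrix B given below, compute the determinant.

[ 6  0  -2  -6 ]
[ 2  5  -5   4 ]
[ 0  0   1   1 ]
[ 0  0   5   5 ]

B is block upper-triangular with a 2×2 block and a 2×2 block on the diagonal, so its determinant equals the product of the determinants of the diagonal blocks.
det of the 2×2 block = 30
det of the 2×2 block = 0
det = (30)·(0) = 0

det(B) = 0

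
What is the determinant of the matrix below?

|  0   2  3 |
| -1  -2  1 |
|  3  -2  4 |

Expand along column 1:
  − (-1) · |2 3; -2 4| = −(-1)·(8 − (-6)) = 14
  + 3 · |2 3; -2 1| = 3·(2 − (-6)) = 24
Sum: (14) + (24) = 38

38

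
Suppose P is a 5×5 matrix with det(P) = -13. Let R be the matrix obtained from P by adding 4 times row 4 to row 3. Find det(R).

Adding a multiple of one row to another leaves the determinant unchanged.
det(R) = (1)·(-13) = -13

-13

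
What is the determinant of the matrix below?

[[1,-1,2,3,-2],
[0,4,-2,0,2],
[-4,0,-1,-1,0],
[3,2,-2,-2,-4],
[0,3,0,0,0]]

The determinant is -462.

Expand along row 5 (it has 4 zeros):
  − (3) · M_52   where M_52 = det([1 2 3 -2; 0 -2 0 2; -4 -1 -1 0; 3 -2 -2 -4]) = 154
det = (-1)·(3)·(154) = -462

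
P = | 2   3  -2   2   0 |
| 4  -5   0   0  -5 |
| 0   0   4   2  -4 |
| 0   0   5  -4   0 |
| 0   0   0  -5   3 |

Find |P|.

-484

P is block upper-triangular with a 2×2 block and a 3×3 block on the diagonal, so its determinant equals the product of the determinants of the diagonal blocks.
det of the 2×2 block = -22
det of the 3×3 block = 22
det = (-22)·(22) = -484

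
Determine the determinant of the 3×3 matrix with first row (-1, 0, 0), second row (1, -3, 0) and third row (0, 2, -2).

The matrix is lower triangular, so the determinant is the product of the diagonal entries:
det = (-1) · (-3) · (-2) = -6

The determinant is -6.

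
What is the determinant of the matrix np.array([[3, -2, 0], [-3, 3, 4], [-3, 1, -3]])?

Expand along row 1:
  + 3 · |3 4; 1 -3| = 3·(-9 − 4) = -39
  − (-2) · |-3 4; -3 -3| = −(-2)·(9 − (-12)) = 42
Sum: (-39) + (42) = 3

3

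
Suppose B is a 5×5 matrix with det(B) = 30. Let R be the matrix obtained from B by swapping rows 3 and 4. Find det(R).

The determinant is -30.

Swapping two rows multiplies the determinant by −1.
det(R) = (-1)·(30) = -30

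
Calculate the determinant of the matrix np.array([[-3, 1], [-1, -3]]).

det = (-3)·(-3) − 1·(-1) = 9 − (-1) = 10

10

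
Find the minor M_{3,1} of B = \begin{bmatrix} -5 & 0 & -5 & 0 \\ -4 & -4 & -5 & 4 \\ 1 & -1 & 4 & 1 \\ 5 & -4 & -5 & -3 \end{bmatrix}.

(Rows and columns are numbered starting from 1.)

The minor is 140.

Delete row 3 and column 1; the remaining 3×3 submatrix is [0 -5 0; -4 -5 4; -4 -5 -3].
Its determinant is 140.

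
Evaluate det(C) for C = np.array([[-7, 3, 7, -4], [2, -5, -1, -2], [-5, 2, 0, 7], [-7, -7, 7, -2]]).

The determinant is -702.

Expand along row 3 (it has 1 zero):
  + (-5) · M_31   where M_31 = det([3 7 -4; -5 -1 -2; -7 7 -2]) = 244
  − (2) · M_32   where M_32 = det([-7 7 -4; 2 -1 -2; -7 7 -2]) = -14
  − (7) · M_34   where M_34 = det([-7 3 7; 2 -5 -1; -7 -7 7]) = -70
det = (+1)·(-5)·(244) + (-1)·(2)·(-14) + (-1)·(7)·(-70) = -702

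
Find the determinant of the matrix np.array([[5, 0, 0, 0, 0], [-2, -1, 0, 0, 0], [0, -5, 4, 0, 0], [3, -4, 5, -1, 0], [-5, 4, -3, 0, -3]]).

The matrix is lower triangular, so the determinant is the product of the diagonal entries:
det = (5) · (-1) · (4) · (-1) · (-3) = -60

The determinant is -60.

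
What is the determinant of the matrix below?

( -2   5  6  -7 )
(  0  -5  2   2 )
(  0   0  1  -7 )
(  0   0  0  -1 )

The determinant is -10.

The matrix is upper triangular, so the determinant is the product of the diagonal entries:
det = (-2) · (-5) · (1) · (-1) = -10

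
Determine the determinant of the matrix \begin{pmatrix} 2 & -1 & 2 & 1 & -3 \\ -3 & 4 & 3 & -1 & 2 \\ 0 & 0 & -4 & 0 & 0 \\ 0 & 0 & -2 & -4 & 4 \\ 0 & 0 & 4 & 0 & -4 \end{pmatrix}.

The matrix is block upper-triangular with a 2×2 block and a 3×3 block on the diagonal, so its determinant equals the product of the determinants of the diagonal blocks.
det of the 2×2 block = 5
det of the 3×3 block = -64
det = (5)·(-64) = -320

-320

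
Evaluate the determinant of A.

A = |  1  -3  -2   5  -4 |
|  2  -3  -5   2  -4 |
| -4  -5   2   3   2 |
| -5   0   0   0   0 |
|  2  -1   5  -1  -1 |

Expand along row 4 (it has 4 zeros):
  − (-5) · M_41   where M_41 = det([-3 -2 5 -4; -3 -5 2 -4; -5 2 3 2; -1 5 -1 -1]) = 618
det = (-1)·(-5)·(618) = 3090

The determinant is 3090.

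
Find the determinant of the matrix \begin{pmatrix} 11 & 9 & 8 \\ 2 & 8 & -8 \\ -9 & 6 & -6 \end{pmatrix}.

1428

Expand along column 1:
  + 11 · |8 -8; 6 -6| = 11·(-48 − (-48)) = 0
  − 2 · |9 8; 6 -6| = −2·(-54 − 48) = 204
  + (-9) · |9 8; 8 -8| = (-9)·(-72 − 64) = 1224
Sum: (0) + (204) + (1224) = 1428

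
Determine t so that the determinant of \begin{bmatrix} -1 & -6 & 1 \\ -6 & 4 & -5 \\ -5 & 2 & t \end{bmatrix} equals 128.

t = -7

Expanding along the row containing t, det(B) is linear in t: det(B) = (-40)·t + (-152).
Set (-40)·t + (-152) = 128  ⇒  (-40)·t = 280  ⇒  t = -7.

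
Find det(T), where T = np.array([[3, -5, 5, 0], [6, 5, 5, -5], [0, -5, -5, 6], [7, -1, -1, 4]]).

-490

Expand along row 1 (it has 1 zero):
  + (3) · M_11   where M_11 = det([5 5 -5; -5 -5 6; -1 -1 4]) = 0
  − (-5) · M_12   where M_12 = det([6 5 -5; 0 -5 6; 7 -1 4]) = -49
  + (5) · M_13   where M_13 = det([6 5 -5; 0 -5 6; 7 -1 4]) = -49
det = (+1)·(3)·(0) + (-1)·(-5)·(-49) + (+1)·(5)·(-49) = -490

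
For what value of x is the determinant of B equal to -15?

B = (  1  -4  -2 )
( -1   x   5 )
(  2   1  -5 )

x = -8

Expanding along the row containing x, det(B) is linear in x: det(B) = (-1)·x + (-23).
Set (-1)·x + (-23) = -15  ⇒  (-1)·x = 8  ⇒  x = -8.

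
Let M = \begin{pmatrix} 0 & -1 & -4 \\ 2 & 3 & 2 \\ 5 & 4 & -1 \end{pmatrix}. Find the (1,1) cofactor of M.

Delete row 1 and column 1; the remaining 2×2 submatrix is [3 2; 4 -1].
Its determinant is 3·(-1) − 2·4 = -11.
The cofactor carries sign (−1)^(1+1) = +1, so C_{1,1} = +(-11) = -11.

-11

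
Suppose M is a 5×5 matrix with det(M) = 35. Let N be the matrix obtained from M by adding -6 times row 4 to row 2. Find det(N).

35

Adding a multiple of one row to another leaves the determinant unchanged.
det(N) = (1)·(35) = 35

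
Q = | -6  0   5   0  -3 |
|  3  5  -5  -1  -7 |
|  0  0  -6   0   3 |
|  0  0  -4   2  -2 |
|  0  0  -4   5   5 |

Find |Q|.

Q is block upper-triangular with a 2×2 block and a 3×3 block on the diagonal, so its determinant equals the product of the determinants of the diagonal blocks.
det of the 2×2 block = -30
det of the 3×3 block = -156
det = (-30)·(-156) = 4680

|Q| = 4680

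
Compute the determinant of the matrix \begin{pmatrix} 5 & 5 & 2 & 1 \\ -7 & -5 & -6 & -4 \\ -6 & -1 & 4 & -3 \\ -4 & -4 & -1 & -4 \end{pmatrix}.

-489

Expand along row 1:
  + (5) · M_11   where M_11 = det([-5 -6 -4; -1 4 -3; -4 -1 -4]) = -21
  − (5) · M_12   where M_12 = det([-7 -6 -4; -6 4 -3; -4 -1 -4]) = 117
  + (2) · M_13   where M_13 = det([-7 -5 -4; -6 -1 -3; -4 -4 -4]) = 36
  − (1) · M_14   where M_14 = det([-7 -5 -6; -6 -1 4; -4 -4 -1]) = -129
det = (+1)·(5)·(-21) + (-1)·(5)·(117) + (+1)·(2)·(36) + (-1)·(1)·(-129) = -489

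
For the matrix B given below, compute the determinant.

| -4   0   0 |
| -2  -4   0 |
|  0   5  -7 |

B is lower triangular, so det(B) is the product of the diagonal entries:
det = (-4) · (-4) · (-7) = -112

The determinant is -112.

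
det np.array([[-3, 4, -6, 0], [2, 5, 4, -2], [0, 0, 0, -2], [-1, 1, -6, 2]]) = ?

184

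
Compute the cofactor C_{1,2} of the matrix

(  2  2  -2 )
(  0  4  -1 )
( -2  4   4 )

Delete row 1 and column 2; the remaining 2×2 submatrix is [0 -1; -2 4].
Its determinant is 0·4 − (-1)·(-2) = -2.
The cofactor carries sign (−1)^(1+2) = −1, so C_{1,2} = −(-2) = 2.

The cofactor is 2.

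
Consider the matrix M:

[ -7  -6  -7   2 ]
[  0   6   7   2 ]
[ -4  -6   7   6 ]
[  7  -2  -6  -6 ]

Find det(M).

det(M) = -96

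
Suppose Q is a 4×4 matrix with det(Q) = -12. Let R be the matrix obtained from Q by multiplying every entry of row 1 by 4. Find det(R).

det(R) = -48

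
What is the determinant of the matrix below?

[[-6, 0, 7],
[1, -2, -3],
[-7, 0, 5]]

Expand along column 2:
  + (-2) · |-6 7; -7 5| = (-2)·(-30 − (-49)) = -38

-38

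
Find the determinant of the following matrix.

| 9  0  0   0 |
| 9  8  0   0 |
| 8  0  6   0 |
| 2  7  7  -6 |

The matrix is lower triangular, so the determinant is the product of the diagonal entries:
det = (9) · (8) · (6) · (-6) = -2592

-2592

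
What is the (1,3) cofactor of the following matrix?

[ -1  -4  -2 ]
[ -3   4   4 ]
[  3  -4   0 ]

Delete row 1 and column 3; the remaining 2×2 submatrix is [-3 4; 3 -4].
Its determinant is (-3)·(-4) − 4·3 = 0.
The cofactor carries sign (−1)^(1+3) = +1, so C_{1,3} = +(0) = 0.

The cofactor is 0.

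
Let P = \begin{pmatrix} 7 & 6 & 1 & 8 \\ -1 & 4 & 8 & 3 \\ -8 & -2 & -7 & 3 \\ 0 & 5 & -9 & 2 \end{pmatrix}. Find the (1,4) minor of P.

-661

Delete row 1 and column 4; the remaining 3×3 submatrix is [-1 4 8; -8 -2 -7; 0 5 -9].
Its determinant is -661.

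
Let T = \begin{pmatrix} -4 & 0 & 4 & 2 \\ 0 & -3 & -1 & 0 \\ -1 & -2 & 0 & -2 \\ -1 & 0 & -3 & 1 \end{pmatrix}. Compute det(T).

Expand along row 2 (it has 2 zeros):
  + (-3) · M_22   where M_22 = det([-4 4 2; -1 0 -2; -1 -3 1]) = 42
  − (-1) · M_23   where M_23 = det([-4 0 2; -1 -2 -2; -1 0 1]) = 4
det = (+1)·(-3)·(42) + (-1)·(-1)·(4) = -122

|T| = -122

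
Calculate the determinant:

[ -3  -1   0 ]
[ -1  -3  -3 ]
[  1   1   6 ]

42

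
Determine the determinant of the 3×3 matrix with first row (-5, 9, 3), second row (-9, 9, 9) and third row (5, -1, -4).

Expand along row 1:
  + (-5) · |9 9; -1 -4| = (-5)·(-36 − (-9)) = 135
  − 9 · |-9 9; 5 -4| = −9·(36 − 45) = 81
  + 3 · |-9 9; 5 -1| = 3·(9 − 45) = -108
Sum: (135) + (81) + (-108) = 108

The determinant is 108.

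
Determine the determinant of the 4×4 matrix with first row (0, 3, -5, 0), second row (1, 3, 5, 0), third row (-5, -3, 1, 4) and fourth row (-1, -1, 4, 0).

Expand along column 4 (it has 3 zeros):
  − (4) · M_34   where M_34 = det([0 3 -5; 1 3 5; -1 -1 4]) = -37
det = (-1)·(4)·(-37) = 148

148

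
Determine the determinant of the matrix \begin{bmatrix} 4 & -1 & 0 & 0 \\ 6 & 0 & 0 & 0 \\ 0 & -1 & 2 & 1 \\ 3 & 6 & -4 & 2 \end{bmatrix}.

48

The matrix is block lower-triangular with a 2×2 block and a 2×2 block on the diagonal, so its determinant equals the product of the determinants of the diagonal blocks.
det of the 2×2 block = 6
det of the 2×2 block = 8
det = (6)·(8) = 48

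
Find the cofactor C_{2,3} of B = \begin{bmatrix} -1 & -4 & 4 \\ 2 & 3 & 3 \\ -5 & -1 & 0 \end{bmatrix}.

Delete row 2 and column 3; the remaining 2×2 submatrix is [-1 -4; -5 -1].
Its determinant is (-1)·(-1) − (-4)·(-5) = -19.
The cofactor carries sign (−1)^(2+3) = −1, so C_{2,3} = −(-19) = 19.

19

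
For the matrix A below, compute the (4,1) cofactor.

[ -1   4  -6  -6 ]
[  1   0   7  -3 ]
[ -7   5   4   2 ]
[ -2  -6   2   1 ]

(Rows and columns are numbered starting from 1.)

The cofactor is -404.

Delete row 4 and column 1; the remaining 3×3 submatrix is [4 -6 -6; 0 7 -3; 5 4 2].
Its determinant is 404.
The cofactor carries sign (−1)^(4+1) = −1, so C_{4,1} = −(404) = -404.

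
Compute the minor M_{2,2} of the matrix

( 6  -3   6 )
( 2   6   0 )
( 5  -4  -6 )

Delete row 2 and column 2; the remaining 2×2 submatrix is [6 6; 5 -6].
Its determinant is 6·(-6) − 6·5 = -66.

The minor is -66.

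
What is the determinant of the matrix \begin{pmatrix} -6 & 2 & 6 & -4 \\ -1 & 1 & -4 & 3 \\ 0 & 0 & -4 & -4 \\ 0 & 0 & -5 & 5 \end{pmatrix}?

The matrix is block upper-triangular with a 2×2 block and a 2×2 block on the diagonal, so its determinant equals the product of the determinants of the diagonal blocks.
det of the 2×2 block = -4
det of the 2×2 block = -40
det = (-4)·(-40) = 160

160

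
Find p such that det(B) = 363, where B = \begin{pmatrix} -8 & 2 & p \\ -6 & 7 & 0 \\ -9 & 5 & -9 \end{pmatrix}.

p = -1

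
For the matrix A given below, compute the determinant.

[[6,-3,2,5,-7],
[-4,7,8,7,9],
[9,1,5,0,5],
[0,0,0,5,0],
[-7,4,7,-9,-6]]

Expand along row 4 (it has 4 zeros):
  + (5) · M_44   where M_44 = det([6 -3 2 -7; -4 7 8 9; 9 1 5 5; -7 4 7 -6]) = 916
det = (+1)·(5)·(916) = 4580

|A| = 4580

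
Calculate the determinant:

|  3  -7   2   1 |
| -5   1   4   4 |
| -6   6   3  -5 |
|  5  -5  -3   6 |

Expand along row 1:
  + (3) · M_11   where M_11 = det([1 4 4; 6 3 -5; -5 -3 6]) = -53
  − (-7) · M_12   where M_12 = det([-5 4 4; -6 3 -5; 5 -3 6]) = 41
  + (2) · M_13   where M_13 = det([-5 1 4; -6 6 -5; 5 -5 6]) = -44
  − (1) · M_14   where M_14 = det([-5 1 4; -6 6 3; 5 -5 -3]) = 12
det = (+1)·(3)·(-53) + (-1)·(-7)·(41) + (+1)·(2)·(-44) + (-1)·(1)·(12) = 28

28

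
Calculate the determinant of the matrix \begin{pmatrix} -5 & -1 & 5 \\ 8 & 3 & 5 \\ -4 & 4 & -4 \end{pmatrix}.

368

Expand along row 1:
  + (-5) · |3 5; 4 -4| = (-5)·(-12 − 20) = 160
  − (-1) · |8 5; -4 -4| = −(-1)·(-32 − (-20)) = -12
  + 5 · |8 3; -4 4| = 5·(32 − (-12)) = 220
Sum: (160) + (-12) + (220) = 368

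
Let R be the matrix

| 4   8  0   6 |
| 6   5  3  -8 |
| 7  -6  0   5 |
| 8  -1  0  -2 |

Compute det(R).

-2238

Expand along column 3 (it has 3 zeros):
  − (3) · M_23   where M_23 = det([4 8 6; 7 -6 5; 8 -1 -2]) = 746
det = (-1)·(3)·(746) = -2238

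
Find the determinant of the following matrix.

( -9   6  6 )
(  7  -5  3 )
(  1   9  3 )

Expand along row 1:
  + (-9) · |-5 3; 9 3| = (-9)·(-15 − 27) = 378
  − 6 · |7 3; 1 3| = −6·(21 − 3) = -108
  + 6 · |7 -5; 1 9| = 6·(63 − (-5)) = 408
Sum: (378) + (-108) + (408) = 678

678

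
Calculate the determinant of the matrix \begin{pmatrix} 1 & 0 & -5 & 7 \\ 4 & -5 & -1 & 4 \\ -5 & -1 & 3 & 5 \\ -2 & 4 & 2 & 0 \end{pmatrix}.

Expand along row 1 (it has 1 zero):
  + (1) · M_11   where M_11 = det([-5 -1 4; -1 3 5; 4 2 0]) = -26
  + (-5) · M_13   where M_13 = det([4 -5 4; -5 -1 5; -2 4 0]) = -118
  − (7) · M_14   where M_14 = det([4 -5 -1; -5 -1 3; -2 4 2]) = -54
det = (+1)·(1)·(-26) + (+1)·(-5)·(-118) + (-1)·(7)·(-54) = 942

942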